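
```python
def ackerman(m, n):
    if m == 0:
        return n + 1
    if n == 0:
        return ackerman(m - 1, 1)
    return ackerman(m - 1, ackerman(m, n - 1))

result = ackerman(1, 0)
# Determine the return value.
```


ackerman(1, 0)
n == 0: return ackerman(0, 1)
= ackerman(0, 1) = 2
= 2


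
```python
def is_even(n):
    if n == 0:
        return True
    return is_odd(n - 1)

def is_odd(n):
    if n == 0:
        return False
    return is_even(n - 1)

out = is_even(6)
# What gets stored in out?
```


is_even(6)
= is_odd(5)
= is_even(4)
= is_odd(3)
= is_even(2)
= is_odd(1)
= is_even(0)
n == 0: return True
= True


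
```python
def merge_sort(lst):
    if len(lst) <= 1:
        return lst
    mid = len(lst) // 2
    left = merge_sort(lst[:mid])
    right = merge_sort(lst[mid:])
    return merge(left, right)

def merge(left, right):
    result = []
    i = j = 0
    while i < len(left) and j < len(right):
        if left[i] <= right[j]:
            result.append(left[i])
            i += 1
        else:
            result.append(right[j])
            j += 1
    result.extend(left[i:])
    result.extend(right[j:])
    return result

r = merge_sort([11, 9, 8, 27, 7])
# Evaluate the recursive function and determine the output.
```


merge_sort([11, 9, 8, 27, 7])
Split into [11, 9] and [8, 27, 7]
Left sorted: [9, 11]
Right sorted: [7, 8, 27]
Merge [9, 11] and [7, 8, 27]
= [7, 8, 9, 11, 27]


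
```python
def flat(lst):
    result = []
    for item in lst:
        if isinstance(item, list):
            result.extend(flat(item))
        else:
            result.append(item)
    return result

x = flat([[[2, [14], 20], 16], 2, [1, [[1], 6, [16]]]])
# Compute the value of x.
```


flat([[[2, [14], 20], 16], 2, [1, [[1], 6, [16]]]])
Processing each element:
  [[2, [14], 20], 16] is a list -> flat recursively -> [2, 14, 20, 16]
  2 is not a list -> append 2
  [1, [[1], 6, [16]]] is a list -> flat recursively -> [1, 1, 6, 16]
= [2, 14, 20, 16, 2, 1, 1, 6, 16]


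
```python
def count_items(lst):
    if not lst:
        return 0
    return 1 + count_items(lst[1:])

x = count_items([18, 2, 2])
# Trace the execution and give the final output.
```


count_items([18, 2, 2])
= 1 + count_items([2, 2])
= 1 + 1 + count_items([2])
= 1 + 1 + 1 + count_items([])
= 1 + 1 + 1 + 0
= 3


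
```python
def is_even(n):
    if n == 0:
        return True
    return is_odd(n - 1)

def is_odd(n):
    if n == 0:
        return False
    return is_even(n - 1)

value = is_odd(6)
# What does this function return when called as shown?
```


is_odd(6)
= is_even(5)
= is_odd(4)
= is_even(3)
= is_odd(2)
= is_even(1)
= is_odd(0)
n == 0: return False
= False


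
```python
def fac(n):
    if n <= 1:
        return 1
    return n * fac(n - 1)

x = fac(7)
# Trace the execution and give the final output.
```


fac(7)
= 7 * fac(6)
= 7 * 6 * fac(5)
= 7 * 6 * 5 * fac(4)
= 7 * 6 * 5 * 4 * fac(3)
= 7 * 6 * 5 * 4 * 3 * fac(2)
= 7 * 6 * 5 * 4 * 3 * 2 * fac(1)
= 7 * 6 * 5 * 4 * 3 * 2 * 1
= 5040


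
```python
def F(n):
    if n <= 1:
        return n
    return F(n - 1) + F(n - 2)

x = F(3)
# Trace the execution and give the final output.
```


F(3)
= F(2) + F(1)
Computing bottom-up: F(0)=0, F(1)=1, F(2)=1, F(3)=2
= 2


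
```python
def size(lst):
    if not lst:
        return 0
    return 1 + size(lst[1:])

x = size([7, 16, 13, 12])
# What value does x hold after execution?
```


size([7, 16, 13, 12])
= 1 + size([16, 13, 12])
= 1 + 1 + size([13, 12])
= 1 + 1 + 1 + size([12])
= 1 + 1 + 1 + 1 + size([])
= 1 + 1 + 1 + 1 + 0
= 4


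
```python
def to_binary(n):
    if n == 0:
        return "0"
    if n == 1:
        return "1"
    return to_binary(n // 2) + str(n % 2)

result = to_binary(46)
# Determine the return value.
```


to_binary(46)
= to_binary(23) + "0"
= to_binary(11) + "1" + "0"
= to_binary(5) + "1" + "1" + "0"
= to_binary(2) + "1" + "1" + "1" + "0"
= to_binary(1) + "0" + "1" + "1" + "1" + "0"
= "1" + "0" + "1" + "1" + "1" + "0"
= "101110"


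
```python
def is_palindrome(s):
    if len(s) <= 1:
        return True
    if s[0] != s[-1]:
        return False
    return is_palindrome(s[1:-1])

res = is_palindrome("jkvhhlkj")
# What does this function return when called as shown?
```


is_palindrome("jkvhhlkj")
"jkvhhlkj": s[0]='j' == s[-1]='j' -> is_palindrome("kvhhlk")
"kvhhlk": s[0]='k' == s[-1]='k' -> is_palindrome("vhhl")
"vhhl": s[0]='v' != s[-1]='l' -> False
= False


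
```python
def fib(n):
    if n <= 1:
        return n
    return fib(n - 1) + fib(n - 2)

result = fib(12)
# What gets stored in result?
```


fib(12)
= fib(11) + fib(10)
= (fib(10) + fib(9)) + fib(10)
Computing bottom-up: fib(0)=0, fib(1)=1, fib(2)=1, fib(3)=2, fib(4)=3, fib(5)=5, fib(6)=8, fib(7)=13, fib(8)=21, fib(9)=34, fib(10)=55, fib(11)=89, fib(12)=144
= 144


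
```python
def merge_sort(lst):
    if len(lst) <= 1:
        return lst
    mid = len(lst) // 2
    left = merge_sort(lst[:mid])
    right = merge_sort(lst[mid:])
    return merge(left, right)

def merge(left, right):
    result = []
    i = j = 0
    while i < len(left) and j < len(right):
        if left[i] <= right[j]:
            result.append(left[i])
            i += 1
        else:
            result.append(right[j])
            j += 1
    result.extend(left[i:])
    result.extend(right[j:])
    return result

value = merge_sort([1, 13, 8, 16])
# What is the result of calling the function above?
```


merge_sort([1, 13, 8, 16])
Split into [1, 13] and [8, 16]
Left sorted: [1, 13]
Right sorted: [8, 16]
Merge [1, 13] and [8, 16]
= [1, 8, 13, 16]


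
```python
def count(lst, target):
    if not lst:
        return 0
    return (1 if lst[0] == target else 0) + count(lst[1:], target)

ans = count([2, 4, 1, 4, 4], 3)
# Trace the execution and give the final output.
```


count([2, 4, 1, 4, 4], 3)
lst[0]=2 != 3: 0 + count([4, 1, 4, 4], 3)
lst[0]=4 != 3: 0 + count([1, 4, 4], 3)
lst[0]=1 != 3: 0 + count([4, 4], 3)
lst[0]=4 != 3: 0 + count([4], 3)
lst[0]=4 != 3: 0 + count([], 3)
= 0


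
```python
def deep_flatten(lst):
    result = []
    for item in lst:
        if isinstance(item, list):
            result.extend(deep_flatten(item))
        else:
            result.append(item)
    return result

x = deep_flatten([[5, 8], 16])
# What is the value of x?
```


deep_flatten([[5, 8], 16])
Processing each element:
  [5, 8] is a list -> deep_flatten recursively -> [5, 8]
  16 is not a list -> append 16
= [5, 8, 16]


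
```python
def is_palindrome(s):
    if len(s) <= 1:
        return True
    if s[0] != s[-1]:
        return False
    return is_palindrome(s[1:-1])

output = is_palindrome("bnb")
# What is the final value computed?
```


is_palindrome("bnb")
"bnb": s[0]='b' == s[-1]='b' -> is_palindrome("n")
"n": len <= 1 -> True
= True


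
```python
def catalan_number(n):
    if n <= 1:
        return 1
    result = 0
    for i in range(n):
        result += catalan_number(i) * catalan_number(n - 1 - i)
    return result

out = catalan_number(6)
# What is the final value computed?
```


catalan_number(6)
= sum of catalan_number(i) * catalan_number(6-1-i) for i in 0..5
First compute sub-values bottom-up:
  catalan_number(0) = 1, catalan_number(1) = 1
  catalan_number(2) = 1*1 + 1*1 = 2
  catalan_number(3) = 1*2 + 1*1 + 2*1 = 5
  catalan_number(4) = 1*5 + 1*2 + 2*1 + 5*1 = 14
  catalan_number(5) = 1*14 + 1*5 + 2*2 + 5*1 + 14*1 = 42
Now catalan_number(6):
  catalan_number(0)*catalan_number(5) = 1*42 = 42
  catalan_number(1)*catalan_number(4) = 1*14 = 14
  catalan_number(2)*catalan_number(3) = 2*5 = 10
  catalan_number(3)*catalan_number(2) = 5*2 = 10
  catalan_number(4)*catalan_number(1) = 14*1 = 14
  catalan_number(5)*catalan_number(0) = 42*1 = 42
= 42 + 14 + 10 + 10 + 14 + 42
= 132


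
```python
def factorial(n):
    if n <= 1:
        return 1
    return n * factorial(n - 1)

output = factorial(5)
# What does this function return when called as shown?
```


factorial(5)
= 5 * factorial(4)
= 5 * 4 * factorial(3)
= 5 * 4 * 3 * factorial(2)
= 5 * 4 * 3 * 2 * factorial(1)
= 5 * 4 * 3 * 2 * 1
= 120


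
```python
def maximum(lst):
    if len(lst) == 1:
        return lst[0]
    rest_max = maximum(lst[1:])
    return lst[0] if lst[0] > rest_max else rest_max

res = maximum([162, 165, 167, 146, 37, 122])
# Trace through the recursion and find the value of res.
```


maximum([162, 165, 167, 146, 37, 122])
= compare 162 with maximum([165, 167, 146, 37, 122])
= compare 165 with maximum([167, 146, 37, 122])
= compare 167 with maximum([146, 37, 122])
= compare 146 with maximum([37, 122])
= compare 37 with maximum([122])
Base: maximum([122]) = 122
compare 37 with 122: max = 122
compare 146 with 122: max = 146
compare 167 with 146: max = 167
compare 165 with 167: max = 167
compare 162 with 167: max = 167
= 167


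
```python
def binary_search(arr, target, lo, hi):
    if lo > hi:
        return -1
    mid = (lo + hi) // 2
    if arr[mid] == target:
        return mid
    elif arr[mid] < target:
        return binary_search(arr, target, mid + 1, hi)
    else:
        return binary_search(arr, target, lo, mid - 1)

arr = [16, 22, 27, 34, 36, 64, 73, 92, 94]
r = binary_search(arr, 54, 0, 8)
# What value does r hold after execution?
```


binary_search(arr, 54, 0, 8)
lo=0, hi=8, mid=4, arr[mid]=36
36 < 54, search right half
lo=5, hi=8, mid=6, arr[mid]=73
73 > 54, search left half
lo=5, hi=5, mid=5, arr[mid]=64
64 > 54, search left half
lo > hi, target not found, return -1
= -1


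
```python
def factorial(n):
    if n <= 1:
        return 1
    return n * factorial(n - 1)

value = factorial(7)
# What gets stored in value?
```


factorial(7)
= 7 * factorial(6)
= 7 * 6 * factorial(5)
= 7 * 6 * 5 * factorial(4)
= 7 * 6 * 5 * 4 * factorial(3)
= 7 * 6 * 5 * 4 * 3 * factorial(2)
= 7 * 6 * 5 * 4 * 3 * 2 * factorial(1)
= 7 * 6 * 5 * 4 * 3 * 2 * 1
= 5040


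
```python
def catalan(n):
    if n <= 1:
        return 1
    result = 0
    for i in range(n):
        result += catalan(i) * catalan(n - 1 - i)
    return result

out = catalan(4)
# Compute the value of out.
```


catalan(4)
= sum of catalan(i) * catalan(4-1-i) for i in 0..3
First compute sub-values bottom-up:
  catalan(0) = 1, catalan(1) = 1
  catalan(2) = 1*1 + 1*1 = 2
  catalan(3) = 1*2 + 1*1 + 2*1 = 5
Now catalan(4):
  catalan(0)*catalan(3) = 1*5 = 5
  catalan(1)*catalan(2) = 1*2 = 2
  catalan(2)*catalan(1) = 2*1 = 2
  catalan(3)*catalan(0) = 5*1 = 5
= 5 + 2 + 2 + 5
= 14


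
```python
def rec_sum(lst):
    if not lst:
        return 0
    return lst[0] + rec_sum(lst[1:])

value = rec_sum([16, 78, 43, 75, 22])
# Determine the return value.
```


rec_sum([16, 78, 43, 75, 22])
= 16 + rec_sum([78, 43, 75, 22])
= 16 + 78 + rec_sum([43, 75, 22])
= 16 + 78 + 43 + rec_sum([75, 22])
= 16 + 78 + 43 + 75 + rec_sum([22])
= 16 + 78 + 43 + 75 + 22 + rec_sum([])
= 16 + 78 + 43 + 75 + 22 + 0
= 234


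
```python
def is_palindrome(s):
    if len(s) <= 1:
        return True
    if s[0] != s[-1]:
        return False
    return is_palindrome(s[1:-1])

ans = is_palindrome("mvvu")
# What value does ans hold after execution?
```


is_palindrome("mvvu")
"mvvu": s[0]='m' != s[-1]='u' -> False
= False


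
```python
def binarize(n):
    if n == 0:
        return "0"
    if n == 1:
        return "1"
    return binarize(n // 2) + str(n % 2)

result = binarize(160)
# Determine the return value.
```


binarize(160)
= binarize(80) + "0"
= binarize(40) + "0" + "0"
= binarize(20) + "0" + "0" + "0"
= binarize(10) + "0" + "0" + "0" + "0"
= binarize(5) + "0" + "0" + "0" + "0" + "0"
= binarize(2) + "1" + "0" + "0" + "0" + "0" + "0"
= binarize(1) + "0" + "1" + "0" + "0" + "0" + "0" + "0"
= "1" + "0" + "1" + "0" + "0" + "0" + "0" + "0"
= "10100000"


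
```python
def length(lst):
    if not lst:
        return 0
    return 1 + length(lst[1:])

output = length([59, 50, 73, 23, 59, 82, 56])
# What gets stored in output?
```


length([59, 50, 73, 23, 59, 82, 56])
= 1 + length([50, 73, 23, 59, 82, 56])
= 1 + 1 + length([73, 23, 59, 82, 56])
= 1 + 1 + 1 + length([23, 59, 82, 56])
= 1 + 1 + 1 + 1 + length([59, 82, 56])
= 1 + 1 + 1 + 1 + 1 + length([82, 56])
= 1 + 1 + 1 + 1 + 1 + 1 + length([56])
= 1 + 1 + 1 + 1 + 1 + 1 + 1 + length([])
= 1 + 1 + 1 + 1 + 1 + 1 + 1 + 0
= 7


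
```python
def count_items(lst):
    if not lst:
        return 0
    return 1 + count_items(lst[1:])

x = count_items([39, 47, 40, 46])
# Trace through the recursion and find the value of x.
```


count_items([39, 47, 40, 46])
= 1 + count_items([47, 40, 46])
= 1 + 1 + count_items([40, 46])
= 1 + 1 + 1 + count_items([46])
= 1 + 1 + 1 + 1 + count_items([])
= 1 + 1 + 1 + 1 + 0
= 4


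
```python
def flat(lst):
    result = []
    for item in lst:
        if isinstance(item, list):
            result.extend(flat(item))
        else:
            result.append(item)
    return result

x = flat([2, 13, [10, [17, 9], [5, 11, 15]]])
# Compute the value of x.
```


flat([2, 13, [10, [17, 9], [5, 11, 15]]])
Processing each element:
  2 is not a list -> append 2
  13 is not a list -> append 13
  [10, [17, 9], [5, 11, 15]] is a list -> flat recursively -> [10, 17, 9, 5, 11, 15]
= [2, 13, 10, 17, 9, 5, 11, 15]


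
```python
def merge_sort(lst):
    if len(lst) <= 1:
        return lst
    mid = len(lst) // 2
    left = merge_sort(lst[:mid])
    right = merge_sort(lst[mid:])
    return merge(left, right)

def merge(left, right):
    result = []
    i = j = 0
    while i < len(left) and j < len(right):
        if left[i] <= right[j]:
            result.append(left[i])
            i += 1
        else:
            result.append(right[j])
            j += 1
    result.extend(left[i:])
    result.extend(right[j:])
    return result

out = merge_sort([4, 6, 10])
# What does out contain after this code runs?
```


merge_sort([4, 6, 10])
Split into [4] and [6, 10]
Left sorted: [4]
Right sorted: [6, 10]
Merge [4] and [6, 10]
= [4, 6, 10]


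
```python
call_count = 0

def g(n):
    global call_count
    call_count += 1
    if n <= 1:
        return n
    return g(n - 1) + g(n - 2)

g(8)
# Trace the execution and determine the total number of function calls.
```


g(8) calls g(7) and g(6); each non-base call branches into two more.
Let C(k) = total number of calls made by g(k), including the call to g(k) itself.
Base cases: C(0) = 1, C(1) = 1
Recurrence: C(k) = 1 + C(k-1) + C(k-2)
  C(2) = 1 + C(1) + C(0) = 1 + 1 + 1 = 3
  C(3) = 1 + C(2) + C(1) = 1 + 3 + 1 = 5
  C(4) = 1 + C(3) + C(2) = 1 + 5 + 3 = 9
  C(5) = 1 + C(4) + C(3) = 1 + 9 + 5 = 15
  C(6) = 1 + C(5) + C(4) = 1 + 15 + 9 = 25
  C(7) = 1 + C(6) + C(5) = 1 + 25 + 15 = 41
  C(8) = 1 + C(7) + C(6) = 1 + 41 + 25 = 67
Total calls = C(8) = 67


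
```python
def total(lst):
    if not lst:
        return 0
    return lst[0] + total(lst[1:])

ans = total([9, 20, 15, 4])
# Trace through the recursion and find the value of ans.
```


total([9, 20, 15, 4])
= 9 + total([20, 15, 4])
= 9 + 20 + total([15, 4])
= 9 + 20 + 15 + total([4])
= 9 + 20 + 15 + 4 + total([])
= 9 + 20 + 15 + 4 + 0
= 48


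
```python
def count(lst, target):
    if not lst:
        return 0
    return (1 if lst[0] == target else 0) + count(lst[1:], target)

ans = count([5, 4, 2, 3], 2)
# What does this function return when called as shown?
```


count([5, 4, 2, 3], 2)
lst[0]=5 != 2: 0 + count([4, 2, 3], 2)
lst[0]=4 != 2: 0 + count([2, 3], 2)
lst[0]=2 == 2: 1 + count([3], 2)
lst[0]=3 != 2: 0 + count([], 2)
= 1


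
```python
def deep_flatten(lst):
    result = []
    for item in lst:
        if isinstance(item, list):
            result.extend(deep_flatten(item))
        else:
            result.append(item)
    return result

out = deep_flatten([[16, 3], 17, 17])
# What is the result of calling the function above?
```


deep_flatten([[16, 3], 17, 17])
Processing each element:
  [16, 3] is a list -> deep_flatten recursively -> [16, 3]
  17 is not a list -> append 17
  17 is not a list -> append 17
= [16, 3, 17, 17]


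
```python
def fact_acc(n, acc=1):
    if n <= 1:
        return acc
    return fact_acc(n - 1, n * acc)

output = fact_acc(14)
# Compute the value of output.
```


fact_acc(14, 1)
= fact_acc(13, 14 * 1) = fact_acc(13, 14)
= fact_acc(12, 13 * 14) = fact_acc(12, 182)
= fact_acc(11, 12 * 182) = fact_acc(11, 2184)
= fact_acc(10, 11 * 2184) = fact_acc(10, 24024)
= fact_acc(9, 10 * 24024) = fact_acc(9, 240240)
= fact_acc(8, 9 * 240240) = fact_acc(8, 2162160)
= fact_acc(7, 8 * 2162160) = fact_acc(7, 17297280)
= fact_acc(6, 7 * 17297280) = fact_acc(6, 121080960)
= fact_acc(5, 6 * 121080960) = fact_acc(5, 726485760)
= fact_acc(4, 5 * 726485760) = fact_acc(4, 3632428800)
= fact_acc(3, 4 * 3632428800) = fact_acc(3, 14529715200)
= fact_acc(2, 3 * 14529715200) = fact_acc(2, 43589145600)
= fact_acc(1, 2 * 43589145600) = fact_acc(1, 87178291200)
n <= 1, return acc = 87178291200


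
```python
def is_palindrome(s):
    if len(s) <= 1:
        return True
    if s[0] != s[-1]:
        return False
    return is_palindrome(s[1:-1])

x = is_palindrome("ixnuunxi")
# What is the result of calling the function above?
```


is_palindrome("ixnuunxi")
"ixnuunxi": s[0]='i' == s[-1]='i' -> is_palindrome("xnuunx")
"xnuunx": s[0]='x' == s[-1]='x' -> is_palindrome("nuun")
"nuun": s[0]='n' == s[-1]='n' -> is_palindrome("uu")
"uu": s[0]='u' == s[-1]='u' -> is_palindrome("")
"": len <= 1 -> True
= True


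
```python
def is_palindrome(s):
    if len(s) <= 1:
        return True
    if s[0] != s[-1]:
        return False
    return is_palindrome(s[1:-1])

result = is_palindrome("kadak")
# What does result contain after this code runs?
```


is_palindrome("kadak")
"kadak": s[0]='k' == s[-1]='k' -> is_palindrome("ada")
"ada": s[0]='a' == s[-1]='a' -> is_palindrome("d")
"d": len <= 1 -> True
= True


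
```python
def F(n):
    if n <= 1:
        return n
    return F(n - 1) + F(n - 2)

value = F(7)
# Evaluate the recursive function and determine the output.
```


F(7)
= F(6) + F(5)
= (F(5) + F(4)) + F(5)
Computing bottom-up: F(0)=0, F(1)=1, F(2)=1, F(3)=2, F(4)=3, F(5)=5, F(6)=8, F(7)=13
= 13


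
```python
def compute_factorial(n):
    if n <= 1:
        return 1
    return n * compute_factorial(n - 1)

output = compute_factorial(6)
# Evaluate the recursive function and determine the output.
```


compute_factorial(6)
= 6 * compute_factorial(5)
= 6 * 5 * compute_factorial(4)
= 6 * 5 * 4 * compute_factorial(3)
= 6 * 5 * 4 * 3 * compute_factorial(2)
= 6 * 5 * 4 * 3 * 2 * compute_factorial(1)
= 6 * 5 * 4 * 3 * 2 * 1
= 720


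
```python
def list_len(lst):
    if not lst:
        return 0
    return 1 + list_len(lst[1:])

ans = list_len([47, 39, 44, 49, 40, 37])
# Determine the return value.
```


list_len([47, 39, 44, 49, 40, 37])
= 1 + list_len([39, 44, 49, 40, 37])
= 1 + 1 + list_len([44, 49, 40, 37])
= 1 + 1 + 1 + list_len([49, 40, 37])
= 1 + 1 + 1 + 1 + list_len([40, 37])
= 1 + 1 + 1 + 1 + 1 + list_len([37])
= 1 + 1 + 1 + 1 + 1 + 1 + list_len([])
= 1 + 1 + 1 + 1 + 1 + 1 + 0
= 6


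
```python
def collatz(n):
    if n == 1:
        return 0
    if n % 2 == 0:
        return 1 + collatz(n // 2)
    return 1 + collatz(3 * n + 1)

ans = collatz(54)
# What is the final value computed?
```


collatz(54)
54 is even -> collatz(27)
27 is odd -> 3*27+1 = 82 -> collatz(82)
82 is even -> collatz(41)
41 is odd -> 3*41+1 = 124 -> collatz(124)
124 is even -> collatz(62)
62 is even -> collatz(31)
31 is odd -> 3*31+1 = 94 -> collatz(94)
94 is even -> collatz(47)
47 is odd -> 3*47+1 = 142 -> collatz(142)
142 is even -> collatz(71)
71 is odd -> 3*71+1 = 214 -> collatz(214)
214 is even -> collatz(107)
107 is odd -> 3*107+1 = 322 -> collatz(322)
322 is even -> collatz(161)
161 is odd -> 3*161+1 = 484 -> collatz(484)
484 is even -> collatz(242)
242 is even -> collatz(121)
121 is odd -> 3*121+1 = 364 -> collatz(364)
364 is even -> collatz(182)
182 is even -> collatz(91)
91 is odd -> 3*91+1 = 274 -> collatz(274)
274 is even -> collatz(137)
137 is odd -> 3*137+1 = 412 -> collatz(412)
412 is even -> collatz(206)
206 is even -> collatz(103)
103 is odd -> 3*103+1 = 310 -> collatz(310)
310 is even -> collatz(155)
155 is odd -> 3*155+1 = 466 -> collatz(466)
466 is even -> collatz(233)
233 is odd -> 3*233+1 = 700 -> collatz(700)
700 is even -> collatz(350)
350 is even -> collatz(175)
175 is odd -> 3*175+1 = 526 -> collatz(526)
526 is even -> collatz(263)
263 is odd -> 3*263+1 = 790 -> collatz(790)
790 is even -> collatz(395)
395 is odd -> 3*395+1 = 1186 -> collatz(1186)
1186 is even -> collatz(593)
593 is odd -> 3*593+1 = 1780 -> collatz(1780)
1780 is even -> collatz(890)
890 is even -> collatz(445)
445 is odd -> 3*445+1 = 1336 -> collatz(1336)
1336 is even -> collatz(668)
668 is even -> collatz(334)
334 is even -> collatz(167)
167 is odd -> 3*167+1 = 502 -> collatz(502)
502 is even -> collatz(251)
251 is odd -> 3*251+1 = 754 -> collatz(754)
754 is even -> collatz(377)
377 is odd -> 3*377+1 = 1132 -> collatz(1132)
1132 is even -> collatz(566)
566 is even -> collatz(283)
283 is odd -> 3*283+1 = 850 -> collatz(850)
850 is even -> collatz(425)
425 is odd -> 3*425+1 = 1276 -> collatz(1276)
1276 is even -> collatz(638)
638 is even -> collatz(319)
319 is odd -> 3*319+1 = 958 -> collatz(958)
958 is even -> collatz(479)
479 is odd -> 3*479+1 = 1438 -> collatz(1438)
1438 is even -> collatz(719)
719 is odd -> 3*719+1 = 2158 -> collatz(2158)
2158 is even -> collatz(1079)
1079 is odd -> 3*1079+1 = 3238 -> collatz(3238)
3238 is even -> collatz(1619)
1619 is odd -> 3*1619+1 = 4858 -> collatz(4858)
4858 is even -> collatz(2429)
2429 is odd -> 3*2429+1 = 7288 -> collatz(7288)
7288 is even -> collatz(3644)
3644 is even -> collatz(1822)
1822 is even -> collatz(911)
911 is odd -> 3*911+1 = 2734 -> collatz(2734)
2734 is even -> collatz(1367)
1367 is odd -> 3*1367+1 = 4102 -> collatz(4102)
4102 is even -> collatz(2051)
2051 is odd -> 3*2051+1 = 6154 -> collatz(6154)
6154 is even -> collatz(3077)
3077 is odd -> 3*3077+1 = 9232 -> collatz(9232)
9232 is even -> collatz(4616)
4616 is even -> collatz(2308)
2308 is even -> collatz(1154)
1154 is even -> collatz(577)
577 is odd -> 3*577+1 = 1732 -> collatz(1732)
1732 is even -> collatz(866)
866 is even -> collatz(433)
433 is odd -> 3*433+1 = 1300 -> collatz(1300)
1300 is even -> collatz(650)
650 is even -> collatz(325)
325 is odd -> 3*325+1 = 976 -> collatz(976)
976 is even -> collatz(488)
488 is even -> collatz(244)
244 is even -> collatz(122)
122 is even -> collatz(61)
61 is odd -> 3*61+1 = 184 -> collatz(184)
184 is even -> collatz(92)
92 is even -> collatz(46)
46 is even -> collatz(23)
23 is odd -> 3*23+1 = 70 -> collatz(70)
70 is even -> collatz(35)
35 is odd -> 3*35+1 = 106 -> collatz(106)
106 is even -> collatz(53)
53 is odd -> 3*53+1 = 160 -> collatz(160)
160 is even -> collatz(80)
80 is even -> collatz(40)
40 is even -> collatz(20)
20 is even -> collatz(10)
10 is even -> collatz(5)
5 is odd -> 3*5+1 = 16 -> collatz(16)
16 is even -> collatz(8)
8 is even -> collatz(4)
4 is even -> collatz(2)
2 is even -> collatz(1)
Reached 1 after 112 steps
= 112


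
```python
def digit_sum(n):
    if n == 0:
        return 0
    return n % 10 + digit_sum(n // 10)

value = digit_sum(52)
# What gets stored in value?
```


digit_sum(52)
= 2 + digit_sum(5)
= 2 + 5 + digit_sum(0)
= 2 + 5 + 0
= 7


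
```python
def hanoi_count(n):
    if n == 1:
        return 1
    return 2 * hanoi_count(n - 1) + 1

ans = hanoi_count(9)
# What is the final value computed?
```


hanoi_count(9)
= 2 * hanoi_count(8) + 1
= 2 * (2 * hanoi_count(7) + 1) + 1
= 2 * (2 * (2 * hanoi_count(6) + 1) + 1) + 1
= 2 * (2 * (2 * (2 * hanoi_count(5) + 1) + 1) + 1) + 1
= 2 * (2 * (2 * (2 * (2 * hanoi_count(4) + 1) + 1) + 1) + 1) + 1
= 2 * (2 * (2 * (2 * (2 * (2 * hanoi_count(3) + 1) + 1) + 1) + 1) + 1) + 1
= 2 * (2 * (2 * (2 * (2 * (2 * (2 * hanoi_count(2) + 1) + 1) + 1) + 1) + 1) + 1) + 1
= 2 * (2 * (2 * (2 * (2 * (2 * (2 * (2 * hanoi_count(1) + 1) + 1) + 1) + 1) + 1) + 1) + 1) + 1
Now compute bottom-up:
hanoi_count(1) = 1
hanoi_count(2) = 2 * 1 + 1 = 3
hanoi_count(3) = 2 * 3 + 1 = 7
hanoi_count(4) = 2 * 7 + 1 = 15
hanoi_count(5) = 2 * 15 + 1 = 31
hanoi_count(6) = 2 * 31 + 1 = 63
hanoi_count(7) = 2 * 63 + 1 = 127
hanoi_count(8) = 2 * 127 + 1 = 255
hanoi_count(9) = 2 * 255 + 1 = 511
= 511


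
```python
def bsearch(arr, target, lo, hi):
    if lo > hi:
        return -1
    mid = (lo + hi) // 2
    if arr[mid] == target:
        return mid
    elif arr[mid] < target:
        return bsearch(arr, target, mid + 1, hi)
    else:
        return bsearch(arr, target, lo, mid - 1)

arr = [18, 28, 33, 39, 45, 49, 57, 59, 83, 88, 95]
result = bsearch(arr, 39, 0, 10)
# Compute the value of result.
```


bsearch(arr, 39, 0, 10)
lo=0, hi=10, mid=5, arr[mid]=49
49 > 39, search left half
lo=0, hi=4, mid=2, arr[mid]=33
33 < 39, search right half
lo=3, hi=4, mid=3, arr[mid]=39
arr[3] == 39, found at index 3
= 3


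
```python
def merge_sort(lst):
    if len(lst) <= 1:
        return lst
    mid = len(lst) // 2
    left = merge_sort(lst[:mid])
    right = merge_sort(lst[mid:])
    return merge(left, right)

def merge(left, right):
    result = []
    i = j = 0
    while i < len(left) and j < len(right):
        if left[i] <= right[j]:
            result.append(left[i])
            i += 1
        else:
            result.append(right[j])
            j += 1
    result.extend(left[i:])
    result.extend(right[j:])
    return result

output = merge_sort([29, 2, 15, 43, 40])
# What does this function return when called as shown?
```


merge_sort([29, 2, 15, 43, 40])
Split into [29, 2] and [15, 43, 40]
Left sorted: [2, 29]
Right sorted: [15, 40, 43]
Merge [2, 29] and [15, 40, 43]
= [2, 15, 29, 40, 43]


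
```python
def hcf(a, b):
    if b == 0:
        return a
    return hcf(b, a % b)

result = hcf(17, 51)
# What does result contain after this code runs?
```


hcf(17, 51)
= hcf(51, 17 % 51) = hcf(51, 17)
= hcf(17, 51 % 17) = hcf(17, 0)
b == 0, return a = 17


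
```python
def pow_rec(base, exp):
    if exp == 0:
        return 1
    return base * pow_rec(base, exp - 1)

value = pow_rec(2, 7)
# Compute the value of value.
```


pow_rec(2, 7)
= 2 * pow_rec(2, 6)
= 2 * 2 * pow_rec(2, 5)
= 2 * 2 * 2 * pow_rec(2, 4)
= 2 * 2 * 2 * 2 * pow_rec(2, 3)
= 2 * 2 * 2 * 2 * 2 * pow_rec(2, 2)
= 2 * 2 * 2 * 2 * 2 * 2 * pow_rec(2, 1)
= 2 * 2 * 2 * 2 * 2 * 2 * 2 * pow_rec(2, 0)
= 2 * 2 * 2 * 2 * 2 * 2 * 2 * 1
= 128


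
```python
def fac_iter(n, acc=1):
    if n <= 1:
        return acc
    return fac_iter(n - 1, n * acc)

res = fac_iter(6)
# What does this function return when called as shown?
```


fac_iter(6, 1)
= fac_iter(5, 6 * 1) = fac_iter(5, 6)
= fac_iter(4, 5 * 6) = fac_iter(4, 30)
= fac_iter(3, 4 * 30) = fac_iter(3, 120)
= fac_iter(2, 3 * 120) = fac_iter(2, 360)
= fac_iter(1, 2 * 360) = fac_iter(1, 720)
n <= 1, return acc = 720


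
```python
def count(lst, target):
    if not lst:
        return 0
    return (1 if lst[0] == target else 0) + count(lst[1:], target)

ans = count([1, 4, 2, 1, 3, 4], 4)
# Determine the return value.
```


count([1, 4, 2, 1, 3, 4], 4)
lst[0]=1 != 4: 0 + count([4, 2, 1, 3, 4], 4)
lst[0]=4 == 4: 1 + count([2, 1, 3, 4], 4)
lst[0]=2 != 4: 0 + count([1, 3, 4], 4)
lst[0]=1 != 4: 0 + count([3, 4], 4)
lst[0]=3 != 4: 0 + count([4], 4)
lst[0]=4 == 4: 1 + count([], 4)
= 2


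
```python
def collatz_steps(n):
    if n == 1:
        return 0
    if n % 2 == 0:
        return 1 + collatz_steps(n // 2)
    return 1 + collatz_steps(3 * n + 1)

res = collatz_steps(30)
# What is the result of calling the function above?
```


collatz_steps(30)
30 is even -> collatz_steps(15)
15 is odd -> 3*15+1 = 46 -> collatz_steps(46)
46 is even -> collatz_steps(23)
23 is odd -> 3*23+1 = 70 -> collatz_steps(70)
70 is even -> collatz_steps(35)
35 is odd -> 3*35+1 = 106 -> collatz_steps(106)
106 is even -> collatz_steps(53)
53 is odd -> 3*53+1 = 160 -> collatz_steps(160)
160 is even -> collatz_steps(80)
80 is even -> collatz_steps(40)
40 is even -> collatz_steps(20)
20 is even -> collatz_steps(10)
10 is even -> collatz_steps(5)
5 is odd -> 3*5+1 = 16 -> collatz_steps(16)
16 is even -> collatz_steps(8)
8 is even -> collatz_steps(4)
4 is even -> collatz_steps(2)
2 is even -> collatz_steps(1)
Reached 1 after 18 steps
= 18


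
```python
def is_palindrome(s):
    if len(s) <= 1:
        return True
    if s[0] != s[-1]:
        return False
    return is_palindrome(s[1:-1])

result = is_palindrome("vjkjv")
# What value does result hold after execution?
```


is_palindrome("vjkjv")
"vjkjv": s[0]='v' == s[-1]='v' -> is_palindrome("jkj")
"jkj": s[0]='j' == s[-1]='j' -> is_palindrome("k")
"k": len <= 1 -> True
= True


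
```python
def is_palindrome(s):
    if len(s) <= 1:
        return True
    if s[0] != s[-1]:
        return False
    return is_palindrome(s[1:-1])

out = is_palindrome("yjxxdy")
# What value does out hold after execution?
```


is_palindrome("yjxxdy")
"yjxxdy": s[0]='y' == s[-1]='y' -> is_palindrome("jxxd")
"jxxd": s[0]='j' != s[-1]='d' -> False
= False


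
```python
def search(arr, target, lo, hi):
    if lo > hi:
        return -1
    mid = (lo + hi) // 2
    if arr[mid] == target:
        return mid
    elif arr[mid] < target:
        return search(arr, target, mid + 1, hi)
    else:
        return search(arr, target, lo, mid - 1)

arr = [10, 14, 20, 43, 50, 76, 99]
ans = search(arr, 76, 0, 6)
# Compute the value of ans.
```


search(arr, 76, 0, 6)
lo=0, hi=6, mid=3, arr[mid]=43
43 < 76, search right half
lo=4, hi=6, mid=5, arr[mid]=76
arr[5] == 76, found at index 5
= 5


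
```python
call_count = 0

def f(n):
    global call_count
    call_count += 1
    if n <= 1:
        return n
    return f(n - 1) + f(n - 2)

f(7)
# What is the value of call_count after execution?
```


f(7) calls f(6) and f(5); each non-base call branches into two more.
Let C(k) = total number of calls made by f(k), including the call to f(k) itself.
Base cases: C(0) = 1, C(1) = 1
Recurrence: C(k) = 1 + C(k-1) + C(k-2)
  C(2) = 1 + C(1) + C(0) = 1 + 1 + 1 = 3
  C(3) = 1 + C(2) + C(1) = 1 + 3 + 1 = 5
  C(4) = 1 + C(3) + C(2) = 1 + 5 + 3 = 9
  C(5) = 1 + C(4) + C(3) = 1 + 9 + 5 = 15
  C(6) = 1 + C(5) + C(4) = 1 + 15 + 9 = 25
  C(7) = 1 + C(6) + C(5) = 1 + 25 + 15 = 41
Total calls = C(7) = 41


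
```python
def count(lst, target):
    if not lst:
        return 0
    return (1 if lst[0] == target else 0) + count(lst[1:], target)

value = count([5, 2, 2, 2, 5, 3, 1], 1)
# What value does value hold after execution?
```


count([5, 2, 2, 2, 5, 3, 1], 1)
lst[0]=5 != 1: 0 + count([2, 2, 2, 5, 3, 1], 1)
lst[0]=2 != 1: 0 + count([2, 2, 5, 3, 1], 1)
lst[0]=2 != 1: 0 + count([2, 5, 3, 1], 1)
lst[0]=2 != 1: 0 + count([5, 3, 1], 1)
lst[0]=5 != 1: 0 + count([3, 1], 1)
lst[0]=3 != 1: 0 + count([1], 1)
lst[0]=1 == 1: 1 + count([], 1)
= 1


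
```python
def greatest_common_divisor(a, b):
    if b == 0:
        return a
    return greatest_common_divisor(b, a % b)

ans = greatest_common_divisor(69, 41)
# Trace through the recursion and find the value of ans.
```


greatest_common_divisor(69, 41)
= greatest_common_divisor(41, 69 % 41) = greatest_common_divisor(41, 28)
= greatest_common_divisor(28, 41 % 28) = greatest_common_divisor(28, 13)
= greatest_common_divisor(13, 28 % 13) = greatest_common_divisor(13, 2)
= greatest_common_divisor(2, 13 % 2) = greatest_common_divisor(2, 1)
= greatest_common_divisor(1, 2 % 1) = greatest_common_divisor(1, 0)
b == 0, return a = 1


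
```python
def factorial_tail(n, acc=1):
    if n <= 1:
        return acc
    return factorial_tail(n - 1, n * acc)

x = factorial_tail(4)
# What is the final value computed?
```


factorial_tail(4, 1)
= factorial_tail(3, 4 * 1) = factorial_tail(3, 4)
= factorial_tail(2, 3 * 4) = factorial_tail(2, 12)
= factorial_tail(1, 2 * 12) = factorial_tail(1, 24)
n <= 1, return acc = 24


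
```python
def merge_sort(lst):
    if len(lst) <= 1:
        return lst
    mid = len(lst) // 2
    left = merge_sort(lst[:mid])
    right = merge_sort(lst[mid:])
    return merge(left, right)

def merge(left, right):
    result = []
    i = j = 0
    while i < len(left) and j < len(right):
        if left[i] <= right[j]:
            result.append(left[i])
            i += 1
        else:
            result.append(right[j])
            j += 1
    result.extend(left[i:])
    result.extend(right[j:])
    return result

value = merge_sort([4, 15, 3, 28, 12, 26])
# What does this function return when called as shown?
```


merge_sort([4, 15, 3, 28, 12, 26])
Split into [4, 15, 3] and [28, 12, 26]
Left sorted: [3, 4, 15]
Right sorted: [12, 26, 28]
Merge [3, 4, 15] and [12, 26, 28]
= [3, 4, 12, 15, 26, 28]


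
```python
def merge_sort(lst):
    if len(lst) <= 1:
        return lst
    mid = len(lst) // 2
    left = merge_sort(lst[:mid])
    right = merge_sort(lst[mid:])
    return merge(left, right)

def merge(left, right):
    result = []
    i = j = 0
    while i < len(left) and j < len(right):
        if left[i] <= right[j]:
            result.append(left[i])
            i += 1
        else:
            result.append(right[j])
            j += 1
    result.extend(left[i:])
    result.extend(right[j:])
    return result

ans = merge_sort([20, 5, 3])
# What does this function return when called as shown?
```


merge_sort([20, 5, 3])
Split into [20] and [5, 3]
Left sorted: [20]
Right sorted: [3, 5]
Merge [20] and [3, 5]
= [3, 5, 20]


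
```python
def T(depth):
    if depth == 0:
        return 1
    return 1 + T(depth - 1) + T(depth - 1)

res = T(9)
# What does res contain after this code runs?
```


T(9)
= 1 + T(8) + T(8)
= 1 + 2 * T(8)
T(k) = 2^(k+1) - 1
T(0) = 1
T(1) = 3
T(2) = 7
T(3) = 15
T(4) = 31
T(9) = 2^10 - 1 = 1023


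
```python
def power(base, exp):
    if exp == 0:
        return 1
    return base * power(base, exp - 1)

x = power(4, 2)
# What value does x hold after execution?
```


power(4, 2)
= 4 * power(4, 1)
= 4 * 4 * power(4, 0)
= 4 * 4 * 1
= 16


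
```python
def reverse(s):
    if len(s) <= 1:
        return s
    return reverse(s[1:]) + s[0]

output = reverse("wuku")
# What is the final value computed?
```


reverse("wuku")
= reverse("uku") + "w"
= reverse("ku") + "u" + "w"
= reverse("u") + "k" + "u" + "w"
= "u" + "k" + "u" + "w"
= "ukuw"


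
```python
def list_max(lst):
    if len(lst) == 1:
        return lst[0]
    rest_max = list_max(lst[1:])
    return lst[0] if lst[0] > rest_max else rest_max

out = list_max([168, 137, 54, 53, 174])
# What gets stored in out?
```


list_max([168, 137, 54, 53, 174])
= compare 168 with list_max([137, 54, 53, 174])
= compare 137 with list_max([54, 53, 174])
= compare 54 with list_max([53, 174])
= compare 53 with list_max([174])
Base: list_max([174]) = 174
compare 53 with 174: max = 174
compare 54 with 174: max = 174
compare 137 with 174: max = 174
compare 168 with 174: max = 174
= 174


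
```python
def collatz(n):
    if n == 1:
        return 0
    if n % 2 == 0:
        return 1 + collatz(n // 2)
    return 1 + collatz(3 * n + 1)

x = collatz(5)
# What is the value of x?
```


collatz(5)
5 is odd -> 3*5+1 = 16 -> collatz(16)
16 is even -> collatz(8)
8 is even -> collatz(4)
4 is even -> collatz(2)
2 is even -> collatz(1)
Reached 1 after 5 steps
= 5


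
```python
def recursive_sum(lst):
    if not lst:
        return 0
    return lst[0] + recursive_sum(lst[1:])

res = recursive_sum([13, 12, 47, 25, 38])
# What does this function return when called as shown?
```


recursive_sum([13, 12, 47, 25, 38])
= 13 + recursive_sum([12, 47, 25, 38])
= 13 + 12 + recursive_sum([47, 25, 38])
= 13 + 12 + 47 + recursive_sum([25, 38])
= 13 + 12 + 47 + 25 + recursive_sum([38])
= 13 + 12 + 47 + 25 + 38 + recursive_sum([])
= 13 + 12 + 47 + 25 + 38 + 0
= 135


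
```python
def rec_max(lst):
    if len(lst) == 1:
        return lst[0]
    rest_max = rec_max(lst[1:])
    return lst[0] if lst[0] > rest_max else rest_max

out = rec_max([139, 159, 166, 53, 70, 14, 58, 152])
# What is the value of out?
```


rec_max([139, 159, 166, 53, 70, 14, 58, 152])
= compare 139 with rec_max([159, 166, 53, 70, 14, 58, 152])
= compare 159 with rec_max([166, 53, 70, 14, 58, 152])
= compare 166 with rec_max([53, 70, 14, 58, 152])
= compare 53 with rec_max([70, 14, 58, 152])
= compare 70 with rec_max([14, 58, 152])
= compare 14 with rec_max([58, 152])
= compare 58 with rec_max([152])
Base: rec_max([152]) = 152
compare 58 with 152: max = 152
compare 14 with 152: max = 152
compare 70 with 152: max = 152
compare 53 with 152: max = 152
compare 166 with 152: max = 166
compare 159 with 166: max = 166
compare 139 with 166: max = 166
= 166


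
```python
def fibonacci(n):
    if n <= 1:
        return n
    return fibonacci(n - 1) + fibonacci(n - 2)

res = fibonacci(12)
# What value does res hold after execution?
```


fibonacci(12)
= fibonacci(11) + fibonacci(10)
= (fibonacci(10) + fibonacci(9)) + fibonacci(10)
Computing bottom-up: fibonacci(0)=0, fibonacci(1)=1, fibonacci(2)=1, fibonacci(3)=2, fibonacci(4)=3, fibonacci(5)=5, fibonacci(6)=8, fibonacci(7)=13, fibonacci(8)=21, fibonacci(9)=34, fibonacci(10)=55, fibonacci(11)=89, fibonacci(12)=144
= 144


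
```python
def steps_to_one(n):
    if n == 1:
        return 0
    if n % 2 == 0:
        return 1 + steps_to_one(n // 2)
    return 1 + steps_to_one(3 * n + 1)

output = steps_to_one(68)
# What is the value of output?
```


steps_to_one(68)
68 is even -> steps_to_one(34)
34 is even -> steps_to_one(17)
17 is odd -> 3*17+1 = 52 -> steps_to_one(52)
52 is even -> steps_to_one(26)
26 is even -> steps_to_one(13)
13 is odd -> 3*13+1 = 40 -> steps_to_one(40)
40 is even -> steps_to_one(20)
20 is even -> steps_to_one(10)
10 is even -> steps_to_one(5)
5 is odd -> 3*5+1 = 16 -> steps_to_one(16)
16 is even -> steps_to_one(8)
8 is even -> steps_to_one(4)
4 is even -> steps_to_one(2)
2 is even -> steps_to_one(1)
Reached 1 after 14 steps
= 14


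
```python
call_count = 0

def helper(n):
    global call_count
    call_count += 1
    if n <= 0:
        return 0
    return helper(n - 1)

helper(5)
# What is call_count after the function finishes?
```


helper(5) calls helper(4) calls ... calls helper(0)
Total calls: 5 + 1 (for base case) = 6


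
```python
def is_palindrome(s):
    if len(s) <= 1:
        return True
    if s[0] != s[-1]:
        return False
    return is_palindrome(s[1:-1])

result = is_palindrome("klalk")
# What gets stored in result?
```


is_palindrome("klalk")
"klalk": s[0]='k' == s[-1]='k' -> is_palindrome("lal")
"lal": s[0]='l' == s[-1]='l' -> is_palindrome("a")
"a": len <= 1 -> True
= True


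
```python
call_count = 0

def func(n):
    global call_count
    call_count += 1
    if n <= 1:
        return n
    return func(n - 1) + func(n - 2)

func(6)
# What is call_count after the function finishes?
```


func(6) calls func(5) and func(4); each non-base call branches into two more.
Let C(k) = total number of calls made by func(k), including the call to func(k) itself.
Base cases: C(0) = 1, C(1) = 1
Recurrence: C(k) = 1 + C(k-1) + C(k-2)
  C(2) = 1 + C(1) + C(0) = 1 + 1 + 1 = 3
  C(3) = 1 + C(2) + C(1) = 1 + 3 + 1 = 5
  C(4) = 1 + C(3) + C(2) = 1 + 5 + 3 = 9
  C(5) = 1 + C(4) + C(3) = 1 + 9 + 5 = 15
  C(6) = 1 + C(5) + C(4) = 1 + 15 + 9 = 25
Total calls = C(6) = 25


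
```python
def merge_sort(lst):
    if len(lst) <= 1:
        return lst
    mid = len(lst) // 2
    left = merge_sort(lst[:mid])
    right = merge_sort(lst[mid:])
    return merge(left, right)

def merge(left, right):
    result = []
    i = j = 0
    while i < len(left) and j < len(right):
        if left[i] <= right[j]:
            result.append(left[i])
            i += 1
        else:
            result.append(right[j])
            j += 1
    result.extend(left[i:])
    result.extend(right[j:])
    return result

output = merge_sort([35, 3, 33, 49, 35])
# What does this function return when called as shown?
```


merge_sort([35, 3, 33, 49, 35])
Split into [35, 3] and [33, 49, 35]
Left sorted: [3, 35]
Right sorted: [33, 35, 49]
Merge [3, 35] and [33, 35, 49]
= [3, 33, 35, 35, 49]


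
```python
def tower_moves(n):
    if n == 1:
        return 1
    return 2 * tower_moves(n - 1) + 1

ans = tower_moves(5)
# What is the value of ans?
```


tower_moves(5)
= 2 * tower_moves(4) + 1
= 2 * (2 * tower_moves(3) + 1) + 1
= 2 * (2 * (2 * tower_moves(2) + 1) + 1) + 1
= 2 * (2 * (2 * (2 * tower_moves(1) + 1) + 1) + 1) + 1
Now compute bottom-up:
tower_moves(1) = 1
tower_moves(2) = 2 * 1 + 1 = 3
tower_moves(3) = 2 * 3 + 1 = 7
tower_moves(4) = 2 * 7 + 1 = 15
tower_moves(5) = 2 * 15 + 1 = 31
= 31
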